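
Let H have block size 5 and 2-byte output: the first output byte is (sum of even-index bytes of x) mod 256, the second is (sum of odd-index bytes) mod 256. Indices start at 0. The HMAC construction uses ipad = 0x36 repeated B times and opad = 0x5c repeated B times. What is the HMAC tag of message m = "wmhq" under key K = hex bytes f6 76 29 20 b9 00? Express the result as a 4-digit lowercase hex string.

f15e

Key hex bytes f6 76 29 20 b9 00 is 6 bytes > B = 5, so hash it first: H(key) = d8 96, then zero-pad to 5 bytes: K' = d8 96 00 00 00.
K' ⊕ ipad = ee a0 36 36 36.  K' ⊕ opad = 84 ca 5c 5c 5c.
Inner input = (K'⊕ipad) ∥ m = ee a0 36 36 36 ∥ 77 6d 68 71.
Inner hash: even-index sum = 568 mod 256 = 56; odd-index sum = 437 mod 256 = 181 → 38 b5.
Outer input = (K'⊕opad) ∥ inner = 84 ca 5c 5c 5c ∥ 38 b5.
Outer hash (tag): even-index sum = 497 mod 256 = 241; odd-index sum = 350 mod 256 = 94 → f1 5e.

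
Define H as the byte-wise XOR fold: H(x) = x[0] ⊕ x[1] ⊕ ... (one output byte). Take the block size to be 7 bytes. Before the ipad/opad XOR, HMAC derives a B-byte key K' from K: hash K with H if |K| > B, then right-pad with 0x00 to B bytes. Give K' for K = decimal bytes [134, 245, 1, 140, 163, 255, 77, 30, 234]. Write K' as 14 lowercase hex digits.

1b000000000000

|K| = 9 > B = 7, so first hash the key.
H(K): XOR 86⊕f5⊕01⊕8c⊕a3⊕ff⊕4d⊕1e⊕ea = 1b.
Zero-pad H(K) = 1b to 7 bytes: K' = 1b 00 00 00 00 00 00.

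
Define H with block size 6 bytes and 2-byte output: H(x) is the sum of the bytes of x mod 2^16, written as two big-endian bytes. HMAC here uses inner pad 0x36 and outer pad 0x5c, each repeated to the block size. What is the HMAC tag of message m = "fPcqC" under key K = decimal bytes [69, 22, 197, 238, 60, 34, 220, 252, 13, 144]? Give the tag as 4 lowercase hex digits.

Key decimal bytes [69, 22, 197, 238, 60, 34, 220, 252, 13, 144] = 45 16 c5 ee 3c 22 dc fc 0d 90 is 10 bytes > B = 6, so hash it first: H(key) = 04 e1, then zero-pad to 6 bytes: K' = 04 e1 00 00 00 00.
K' ⊕ ipad = 32 d7 36 36 36 36.  K' ⊕ opad = 58 bd 5c 5c 5c 5c.
Inner input = (K'⊕ipad) ∥ m = 32 d7 36 36 36 36 ∥ 66 50 63 71 43.
Inner hash: sum = 50+215+54+54+54+54+102+80+99+113+67 = 942 → 03 ae.
Outer input = (K'⊕opad) ∥ inner = 58 bd 5c 5c 5c 5c ∥ 03 ae.
Outer hash (tag): sum = 88+189+92+92+92+92+3+174 = 822 → 03 36.

0336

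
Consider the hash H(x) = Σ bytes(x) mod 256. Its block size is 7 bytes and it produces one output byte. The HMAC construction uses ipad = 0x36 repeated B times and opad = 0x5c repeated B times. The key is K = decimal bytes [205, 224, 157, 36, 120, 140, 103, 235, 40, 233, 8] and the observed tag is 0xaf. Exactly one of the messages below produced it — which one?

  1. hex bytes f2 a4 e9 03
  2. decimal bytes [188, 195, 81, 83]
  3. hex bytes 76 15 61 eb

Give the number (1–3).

3

Key decimal bytes [205, 224, 157, 36, 120, 140, 103, 235, 40, 233, 8] = cd e0 9d 24 78 8c 67 eb 28 e9 08 is 11 bytes > B = 7, so hash it first: H(key) = dd, then zero-pad to 7 bytes: K' = dd 00 00 00 00 00 00.
K' ⊕ ipad = eb 36 36 36 36 36 36; K' ⊕ opad = 81 5c 5c 5c 5c 5c 5c.
m1: inner = H(eb 36 36 36 36 36 36 f2 a4 e9 03) = b1; tag = H(81 5c 5c 5c 5c 5c 5c b1) = 5a
m2: inner = H(eb 36 36 36 36 36 36 bc c3 51 53) = 52; tag = H(81 5c 5c 5c 5c 5c 5c 52) = fb
m3: inner = H(eb 36 36 36 36 36 36 76 15 61 eb) = 06; tag = H(81 5c 5c 5c 5c 5c 5c 06) = af ← matches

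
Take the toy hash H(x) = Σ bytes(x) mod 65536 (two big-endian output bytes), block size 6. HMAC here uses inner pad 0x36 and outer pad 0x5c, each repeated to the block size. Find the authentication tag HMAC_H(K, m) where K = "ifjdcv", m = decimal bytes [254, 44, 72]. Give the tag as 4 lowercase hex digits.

01ad

Key "ifjdcv" = 69 66 6a 64 63 76 is exactly B = 6 bytes: K' = 69 66 6a 64 63 76.
K' ⊕ ipad = 5f 50 5c 52 55 40.  K' ⊕ opad = 35 3a 36 38 3f 2a.
Inner input = (K'⊕ipad) ∥ m = 5f 50 5c 52 55 40 ∥ fe 2c 48.
Inner hash: sum = 95+80+92+82+85+64+254+44+72 = 868 → 03 64.
Outer input = (K'⊕opad) ∥ inner = 35 3a 36 38 3f 2a ∥ 03 64.
Outer hash (tag): sum = 53+58+54+56+63+42+3+100 = 429 → 01 ad.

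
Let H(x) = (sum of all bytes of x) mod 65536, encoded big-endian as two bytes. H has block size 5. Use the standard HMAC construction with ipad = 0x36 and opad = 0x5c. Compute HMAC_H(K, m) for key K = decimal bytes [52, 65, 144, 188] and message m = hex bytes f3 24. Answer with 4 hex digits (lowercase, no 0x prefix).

0385

Key decimal bytes [52, 65, 144, 188] = 34 41 90 bc is 4 bytes ≤ B = 5; zero-pad to 5 bytes: K' = 34 41 90 bc 00.
K' ⊕ ipad = 02 77 a6 8a 36.  K' ⊕ opad = 68 1d cc e0 5c.
Inner input = (K'⊕ipad) ∥ m = 02 77 a6 8a 36 ∥ f3 24.
Inner hash: sum = 2+119+166+138+54+243+36 = 758 → 02 f6.
Outer input = (K'⊕opad) ∥ inner = 68 1d cc e0 5c ∥ 02 f6.
Outer hash (tag): sum = 104+29+204+224+92+2+246 = 901 → 03 85.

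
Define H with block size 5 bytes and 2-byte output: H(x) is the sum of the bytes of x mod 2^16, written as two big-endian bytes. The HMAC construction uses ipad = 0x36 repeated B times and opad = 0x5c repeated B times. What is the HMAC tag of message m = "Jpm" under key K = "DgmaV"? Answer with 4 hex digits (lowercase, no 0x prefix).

01c9

Key "DgmaV" = 44 67 6d 61 56 is exactly B = 5 bytes: K' = 44 67 6d 61 56.
K' ⊕ ipad = 72 51 5b 57 60.  K' ⊕ opad = 18 3b 31 3d 0a.
Inner input = (K'⊕ipad) ∥ m = 72 51 5b 57 60 ∥ 4a 70 6d.
Inner hash: sum = 114+81+91+87+96+74+112+109 = 764 → 02 fc.
Outer input = (K'⊕opad) ∥ inner = 18 3b 31 3d 0a ∥ 02 fc.
Outer hash (tag): sum = 24+59+49+61+10+2+252 = 457 → 01 c9.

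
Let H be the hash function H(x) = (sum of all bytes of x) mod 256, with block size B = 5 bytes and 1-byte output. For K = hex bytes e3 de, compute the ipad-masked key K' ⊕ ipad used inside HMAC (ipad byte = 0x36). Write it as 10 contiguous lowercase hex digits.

d5e8363636

Key hex bytes e3 de is 2 bytes ≤ B = 5; zero-pad to 5 bytes: K' = e3 de 00 00 00.
XOR each byte with 0x36: e3⊕36=d5, de⊕36=e8, 00⊕36=36, 00⊕36=36, 00⊕36=36.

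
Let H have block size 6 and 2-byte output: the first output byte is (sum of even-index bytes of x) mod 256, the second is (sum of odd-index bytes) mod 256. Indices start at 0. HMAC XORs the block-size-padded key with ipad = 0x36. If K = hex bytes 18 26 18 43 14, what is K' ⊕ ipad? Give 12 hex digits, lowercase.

2e102e752236

Key hex bytes 18 26 18 43 14 is 5 bytes ≤ B = 6; zero-pad to 6 bytes: K' = 18 26 18 43 14 00.
XOR each byte with 0x36: 18⊕36=2e, 26⊕36=10, 18⊕36=2e, 43⊕36=75, 14⊕36=22, 00⊕36=36.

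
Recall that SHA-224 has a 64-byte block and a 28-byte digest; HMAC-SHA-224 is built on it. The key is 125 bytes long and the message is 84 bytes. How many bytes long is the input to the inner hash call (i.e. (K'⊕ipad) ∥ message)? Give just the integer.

148

Key is 125 > 64 bytes, so it is hashed to 28 bytes then zero-padded to 64: |K'| = 64.
Inner input = (K'⊕ipad) ∥ m → 64 + 84 = 148 bytes.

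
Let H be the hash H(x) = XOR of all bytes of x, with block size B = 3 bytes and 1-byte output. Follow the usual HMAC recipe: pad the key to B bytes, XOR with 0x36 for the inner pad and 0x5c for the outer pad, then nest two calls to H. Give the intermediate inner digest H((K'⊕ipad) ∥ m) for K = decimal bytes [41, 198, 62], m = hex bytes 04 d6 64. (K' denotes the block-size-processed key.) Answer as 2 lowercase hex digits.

Key decimal bytes [41, 198, 62] = 29 c6 3e is exactly B = 3 bytes: K' = 29 c6 3e.
K' ⊕ ipad = 1f f0 08.
Inner input = 1f f0 08 ∥ 04 d6 64.
Inner hash: XOR 1f⊕f0⊕08⊕04⊕d6⊕64 = 51.

51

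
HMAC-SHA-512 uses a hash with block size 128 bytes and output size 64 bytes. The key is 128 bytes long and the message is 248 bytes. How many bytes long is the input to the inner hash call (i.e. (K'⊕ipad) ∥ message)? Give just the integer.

Key is 128 ≤ 128 bytes, zero-padded: |K'| = 128.
Inner input = (K'⊕ipad) ∥ m → 128 + 248 = 376 bytes.

376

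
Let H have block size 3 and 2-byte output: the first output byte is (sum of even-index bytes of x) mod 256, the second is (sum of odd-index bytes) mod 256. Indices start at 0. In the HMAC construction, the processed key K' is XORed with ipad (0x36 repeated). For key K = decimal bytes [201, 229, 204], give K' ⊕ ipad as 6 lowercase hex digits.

Key decimal bytes [201, 229, 204] = c9 e5 cc is exactly B = 3 bytes: K' = c9 e5 cc.
XOR each byte with 0x36: c9⊕36=ff, e5⊕36=d3, cc⊕36=fa.

ffd3fa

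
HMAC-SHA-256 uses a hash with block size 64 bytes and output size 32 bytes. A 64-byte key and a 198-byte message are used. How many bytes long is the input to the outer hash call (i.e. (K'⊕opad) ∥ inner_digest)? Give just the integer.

Key is 64 ≤ 64 bytes, zero-padded: |K'| = 64.
Outer input = (K'⊕opad) ∥ H(inner) → 64 + 32 = 96 bytes.

96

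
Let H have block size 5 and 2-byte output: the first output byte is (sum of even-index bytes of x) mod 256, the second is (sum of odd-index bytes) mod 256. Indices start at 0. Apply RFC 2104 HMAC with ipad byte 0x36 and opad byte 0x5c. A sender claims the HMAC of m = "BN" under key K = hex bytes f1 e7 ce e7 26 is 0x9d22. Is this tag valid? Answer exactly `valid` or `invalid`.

invalid

Key hex bytes f1 e7 ce e7 26 is exactly B = 5 bytes: K' = f1 e7 ce e7 26.
K' ⊕ ipad = c7 d1 f8 d1 10; K' ⊕ opad = ad bb 92 bb 7a.
Inner hash: even-index sum = 541 mod 256 = 29; odd-index sum = 484 mod 256 = 228 → 1d e4.
Outer hash (recomputed tag): even-index sum = 669 mod 256 = 157; odd-index sum = 403 mod 256 = 147 → 9d 93.
Recomputed tag = 9d93; claimed = 9d22 → mismatch.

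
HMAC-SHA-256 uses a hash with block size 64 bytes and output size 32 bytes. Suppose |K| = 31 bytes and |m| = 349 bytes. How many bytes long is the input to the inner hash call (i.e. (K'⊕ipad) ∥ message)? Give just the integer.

413

Key is 31 ≤ 64 bytes, zero-padded: |K'| = 64.
Inner input = (K'⊕ipad) ∥ m → 64 + 349 = 413 bytes.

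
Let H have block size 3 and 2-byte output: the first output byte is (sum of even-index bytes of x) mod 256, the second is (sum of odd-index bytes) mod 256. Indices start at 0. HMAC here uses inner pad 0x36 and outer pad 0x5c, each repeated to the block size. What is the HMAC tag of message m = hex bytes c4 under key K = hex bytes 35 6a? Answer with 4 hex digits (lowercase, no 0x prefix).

e56f

Key hex bytes 35 6a is 2 bytes ≤ B = 3; zero-pad to 3 bytes: K' = 35 6a 00.
K' ⊕ ipad = 03 5c 36.  K' ⊕ opad = 69 36 5c.
Inner input = (K'⊕ipad) ∥ m = 03 5c 36 ∥ c4.
Inner hash: even-index sum = 57 mod 256 = 57; odd-index sum = 288 mod 256 = 32 → 39 20.
Outer input = (K'⊕opad) ∥ inner = 69 36 5c ∥ 39 20.
Outer hash (tag): even-index sum = 229 mod 256 = 229; odd-index sum = 111 mod 256 = 111 → e5 6f.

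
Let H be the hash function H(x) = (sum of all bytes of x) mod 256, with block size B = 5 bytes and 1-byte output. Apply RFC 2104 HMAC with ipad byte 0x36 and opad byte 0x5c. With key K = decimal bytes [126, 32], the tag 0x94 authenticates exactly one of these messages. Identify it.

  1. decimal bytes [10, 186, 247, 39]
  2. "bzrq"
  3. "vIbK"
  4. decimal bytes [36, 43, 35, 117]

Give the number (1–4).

1

Key decimal bytes [126, 32] = 7e 20 is 2 bytes ≤ B = 5; zero-pad to 5 bytes: K' = 7e 20 00 00 00.
K' ⊕ ipad = 48 16 36 36 36; K' ⊕ opad = 22 7c 5c 5c 5c.
m1: inner = H(48 16 36 36 36 0a ba f7 27) = e2; tag = H(22 7c 5c 5c 5c e2) = 94 ← matches
m2: inner = H(48 16 36 36 36 62 7a 72 71) = bf; tag = H(22 7c 5c 5c 5c bf) = 71
m3: inner = H(48 16 36 36 36 76 49 62 4b) = 6c; tag = H(22 7c 5c 5c 5c 6c) = 1e
m4: inner = H(48 16 36 36 36 24 2b 23 75) = e7; tag = H(22 7c 5c 5c 5c e7) = 99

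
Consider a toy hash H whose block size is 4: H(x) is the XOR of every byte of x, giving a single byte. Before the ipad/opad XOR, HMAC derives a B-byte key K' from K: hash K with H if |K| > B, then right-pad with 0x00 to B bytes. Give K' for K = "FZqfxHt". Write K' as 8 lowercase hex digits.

4f000000

|K| = 7 > B = 4, so first hash the key.
H(K): XOR 46⊕5a⊕71⊕66⊕78⊕48⊕74 = 4f.
Zero-pad H(K) = 4f to 4 bytes: K' = 4f 00 00 00.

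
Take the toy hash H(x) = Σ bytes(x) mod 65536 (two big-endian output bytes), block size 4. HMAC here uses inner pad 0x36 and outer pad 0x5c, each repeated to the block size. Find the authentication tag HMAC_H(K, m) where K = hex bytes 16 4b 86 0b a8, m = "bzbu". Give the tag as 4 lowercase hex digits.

01e0

Key hex bytes 16 4b 86 0b a8 is 5 bytes > B = 4, so hash it first: H(key) = 01 9a, then zero-pad to 4 bytes: K' = 01 9a 00 00.
K' ⊕ ipad = 37 ac 36 36.  K' ⊕ opad = 5d c6 5c 5c.
Inner input = (K'⊕ipad) ∥ m = 37 ac 36 36 ∥ 62 7a 62 75.
Inner hash: sum = 55+172+54+54+98+122+98+117 = 770 → 03 02.
Outer input = (K'⊕opad) ∥ inner = 5d c6 5c 5c ∥ 03 02.
Outer hash (tag): sum = 93+198+92+92+3+2 = 480 → 01 e0.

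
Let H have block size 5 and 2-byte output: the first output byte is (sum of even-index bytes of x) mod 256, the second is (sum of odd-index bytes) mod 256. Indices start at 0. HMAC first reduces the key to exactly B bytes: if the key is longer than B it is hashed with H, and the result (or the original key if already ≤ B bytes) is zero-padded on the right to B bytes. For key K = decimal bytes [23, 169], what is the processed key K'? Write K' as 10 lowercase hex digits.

17a9000000

Key decimal bytes [23, 169] = 17 a9 is 2 bytes ≤ B = 5; zero-pad to 5 bytes: K' = 17 a9 00 00 00.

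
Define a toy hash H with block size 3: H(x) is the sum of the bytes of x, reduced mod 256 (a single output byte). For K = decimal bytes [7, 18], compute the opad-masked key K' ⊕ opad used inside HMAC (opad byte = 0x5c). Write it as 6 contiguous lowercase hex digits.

Key decimal bytes [7, 18] = 07 12 is 2 bytes ≤ B = 3; zero-pad to 3 bytes: K' = 07 12 00.
XOR each byte with 0x5c: 07⊕5c=5b, 12⊕5c=4e, 00⊕5c=5c.

5b4e5c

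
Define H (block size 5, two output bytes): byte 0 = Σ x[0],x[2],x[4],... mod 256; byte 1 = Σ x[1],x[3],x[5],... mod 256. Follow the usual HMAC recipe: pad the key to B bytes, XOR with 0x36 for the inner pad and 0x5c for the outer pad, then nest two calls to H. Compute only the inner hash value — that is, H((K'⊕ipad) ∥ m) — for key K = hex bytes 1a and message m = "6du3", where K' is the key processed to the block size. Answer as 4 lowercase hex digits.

Key hex bytes 1a is 1 byte ≤ B = 5; zero-pad to 5 bytes: K' = 1a 00 00 00 00.
K' ⊕ ipad = 2c 36 36 36 36.
Inner input = 2c 36 36 36 36 ∥ 36 64 75 33.
Inner hash: even-index sum = 303 mod 256 = 47; odd-index sum = 279 mod 256 = 23 → 2f 17.

2f17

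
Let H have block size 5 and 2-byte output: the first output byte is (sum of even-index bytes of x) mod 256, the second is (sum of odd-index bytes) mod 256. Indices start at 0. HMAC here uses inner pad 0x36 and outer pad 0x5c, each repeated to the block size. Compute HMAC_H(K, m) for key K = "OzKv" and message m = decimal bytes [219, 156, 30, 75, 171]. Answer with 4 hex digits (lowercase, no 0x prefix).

Key "OzKv" = 4f 7a 4b 76 is 4 bytes ≤ B = 5; zero-pad to 5 bytes: K' = 4f 7a 4b 76 00.
K' ⊕ ipad = 79 4c 7d 40 36.  K' ⊕ opad = 13 26 17 2a 5c.
Inner input = (K'⊕ipad) ∥ m = 79 4c 7d 40 36 ∥ db 9c 1e 4b ab.
Inner hash: even-index sum = 531 mod 256 = 19; odd-index sum = 560 mod 256 = 48 → 13 30.
Outer input = (K'⊕opad) ∥ inner = 13 26 17 2a 5c ∥ 13 30.
Outer hash (tag): even-index sum = 182 mod 256 = 182; odd-index sum = 99 mod 256 = 99 → b6 63.

b663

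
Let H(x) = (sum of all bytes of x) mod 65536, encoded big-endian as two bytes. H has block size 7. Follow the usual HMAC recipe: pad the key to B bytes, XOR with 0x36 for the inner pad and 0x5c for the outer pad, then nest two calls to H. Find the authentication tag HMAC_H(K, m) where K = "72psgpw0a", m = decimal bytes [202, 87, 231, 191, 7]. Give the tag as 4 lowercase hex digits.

Key "72psgpw0a" = 37 32 70 73 67 70 77 30 61 is 9 bytes > B = 7, so hash it first: H(key) = 03 2b, then zero-pad to 7 bytes: K' = 03 2b 00 00 00 00 00.
K' ⊕ ipad = 35 1d 36 36 36 36 36.  K' ⊕ opad = 5f 77 5c 5c 5c 5c 5c.
Inner input = (K'⊕ipad) ∥ m = 35 1d 36 36 36 36 36 ∥ ca 57 e7 bf 07.
Inner hash: sum = 53+29+54+54+54+54+54+202+87+231+191+7 = 1070 → 04 2e.
Outer input = (K'⊕opad) ∥ inner = 5f 77 5c 5c 5c 5c 5c ∥ 04 2e.
Outer hash (tag): sum = 95+119+92+92+92+92+92+4+46 = 724 → 02 d4.

02d4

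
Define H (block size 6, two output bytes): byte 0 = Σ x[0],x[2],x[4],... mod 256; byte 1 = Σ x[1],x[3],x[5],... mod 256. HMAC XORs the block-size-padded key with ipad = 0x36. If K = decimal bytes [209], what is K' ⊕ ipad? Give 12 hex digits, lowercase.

e73636363636

Key decimal bytes [209] = d1 is 1 byte ≤ B = 6; zero-pad to 6 bytes: K' = d1 00 00 00 00 00.
XOR each byte with 0x36: d1⊕36=e7, 00⊕36=36, 00⊕36=36, 00⊕36=36, 00⊕36=36, 00⊕36=36.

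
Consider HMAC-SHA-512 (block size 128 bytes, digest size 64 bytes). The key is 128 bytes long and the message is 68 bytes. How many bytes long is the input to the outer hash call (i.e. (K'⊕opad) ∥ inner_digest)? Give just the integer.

192

Key is 128 ≤ 128 bytes, zero-padded: |K'| = 128.
Outer input = (K'⊕opad) ∥ H(inner) → 128 + 64 = 192 bytes.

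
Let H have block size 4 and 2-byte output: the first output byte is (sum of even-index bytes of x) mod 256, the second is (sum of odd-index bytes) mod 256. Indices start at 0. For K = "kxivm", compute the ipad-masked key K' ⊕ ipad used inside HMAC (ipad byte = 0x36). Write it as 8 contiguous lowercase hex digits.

Key "kxivm" = 6b 78 69 76 6d is 5 bytes > B = 4, so hash it first: H(key) = 41 ee, then zero-pad to 4 bytes: K' = 41 ee 00 00.
XOR each byte with 0x36: 41⊕36=77, ee⊕36=d8, 00⊕36=36, 00⊕36=36.

77d83636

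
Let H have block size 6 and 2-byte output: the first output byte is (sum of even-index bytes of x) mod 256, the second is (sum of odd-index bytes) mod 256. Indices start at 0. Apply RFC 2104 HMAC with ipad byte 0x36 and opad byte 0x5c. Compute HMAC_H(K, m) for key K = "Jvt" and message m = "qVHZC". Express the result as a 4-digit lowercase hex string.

8a3e

Key "Jvt" = 4a 76 74 is 3 bytes ≤ B = 6; zero-pad to 6 bytes: K' = 4a 76 74 00 00 00.
K' ⊕ ipad = 7c 40 42 36 36 36.  K' ⊕ opad = 16 2a 28 5c 5c 5c.
Inner input = (K'⊕ipad) ∥ m = 7c 40 42 36 36 36 ∥ 71 56 48 5a 43.
Inner hash: even-index sum = 496 mod 256 = 240; odd-index sum = 348 mod 256 = 92 → f0 5c.
Outer input = (K'⊕opad) ∥ inner = 16 2a 28 5c 5c 5c ∥ f0 5c.
Outer hash (tag): even-index sum = 394 mod 256 = 138; odd-index sum = 318 mod 256 = 62 → 8a 3e.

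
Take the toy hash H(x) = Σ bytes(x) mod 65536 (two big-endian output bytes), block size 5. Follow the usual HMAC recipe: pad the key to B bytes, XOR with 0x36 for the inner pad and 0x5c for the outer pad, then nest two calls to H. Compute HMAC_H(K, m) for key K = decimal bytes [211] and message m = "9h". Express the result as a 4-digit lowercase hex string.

025f

Key decimal bytes [211] = d3 is 1 byte ≤ B = 5; zero-pad to 5 bytes: K' = d3 00 00 00 00.
K' ⊕ ipad = e5 36 36 36 36.  K' ⊕ opad = 8f 5c 5c 5c 5c.
Inner input = (K'⊕ipad) ∥ m = e5 36 36 36 36 ∥ 39 68.
Inner hash: sum = 229+54+54+54+54+57+104 = 606 → 02 5e.
Outer input = (K'⊕opad) ∥ inner = 8f 5c 5c 5c 5c ∥ 02 5e.
Outer hash (tag): sum = 143+92+92+92+92+2+94 = 607 → 02 5f.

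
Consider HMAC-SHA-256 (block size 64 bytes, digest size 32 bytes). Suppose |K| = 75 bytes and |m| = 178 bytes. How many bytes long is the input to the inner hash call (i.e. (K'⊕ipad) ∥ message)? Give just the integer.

Key is 75 > 64 bytes, so it is hashed to 32 bytes then zero-padded to 64: |K'| = 64.
Inner input = (K'⊕ipad) ∥ m → 64 + 178 = 242 bytes.

242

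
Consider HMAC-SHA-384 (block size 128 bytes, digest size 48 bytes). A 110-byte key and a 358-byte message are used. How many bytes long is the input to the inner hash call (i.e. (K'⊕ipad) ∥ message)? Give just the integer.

486

Key is 110 ≤ 128 bytes, zero-padded: |K'| = 128.
Inner input = (K'⊕ipad) ∥ m → 128 + 358 = 486 bytes.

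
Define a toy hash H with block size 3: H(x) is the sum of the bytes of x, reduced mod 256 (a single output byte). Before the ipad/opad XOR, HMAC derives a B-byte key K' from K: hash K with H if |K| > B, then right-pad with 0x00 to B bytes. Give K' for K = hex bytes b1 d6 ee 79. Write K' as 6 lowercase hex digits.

|K| = 4 > B = 3, so first hash the key.
H(K): sum = 177+214+238+121 = 750; mod 256 = 238 → ee.
Zero-pad H(K) = ee to 3 bytes: K' = ee 00 00.

ee0000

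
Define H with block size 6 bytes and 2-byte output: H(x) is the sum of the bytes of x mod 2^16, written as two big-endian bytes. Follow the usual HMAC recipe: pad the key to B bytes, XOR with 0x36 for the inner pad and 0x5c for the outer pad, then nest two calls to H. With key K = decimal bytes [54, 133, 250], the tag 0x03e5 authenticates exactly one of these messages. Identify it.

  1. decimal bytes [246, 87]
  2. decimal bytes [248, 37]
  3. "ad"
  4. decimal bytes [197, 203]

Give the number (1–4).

Key decimal bytes [54, 133, 250] = 36 85 fa is 3 bytes ≤ B = 6; zero-pad to 6 bytes: K' = 36 85 fa 00 00 00.
K' ⊕ ipad = 00 b3 cc 36 36 36; K' ⊕ opad = 6a d9 a6 5c 5c 5c.
m1: inner = H(00 b3 cc 36 36 36 f6 57) = 03 6e; tag = H(6a d9 a6 5c 5c 5c 03 6e) = 036e
m2: inner = H(00 b3 cc 36 36 36 f8 25) = 03 3e; tag = H(6a d9 a6 5c 5c 5c 03 3e) = 033e
m3: inner = H(00 b3 cc 36 36 36 61 64) = 02 e6; tag = H(6a d9 a6 5c 5c 5c 02 e6) = 03e5 ← matches
m4: inner = H(00 b3 cc 36 36 36 c5 cb) = 03 b1; tag = H(6a d9 a6 5c 5c 5c 03 b1) = 03b1

3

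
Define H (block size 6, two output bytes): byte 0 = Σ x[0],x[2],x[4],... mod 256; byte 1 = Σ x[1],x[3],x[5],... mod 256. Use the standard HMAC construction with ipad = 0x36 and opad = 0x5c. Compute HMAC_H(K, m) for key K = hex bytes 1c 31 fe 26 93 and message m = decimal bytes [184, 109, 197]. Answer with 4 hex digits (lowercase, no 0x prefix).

Key hex bytes 1c 31 fe 26 93 is 5 bytes ≤ B = 6; zero-pad to 6 bytes: K' = 1c 31 fe 26 93 00.
K' ⊕ ipad = 2a 07 c8 10 a5 36.  K' ⊕ opad = 40 6d a2 7a cf 5c.
Inner input = (K'⊕ipad) ∥ m = 2a 07 c8 10 a5 36 ∥ b8 6d c5.
Inner hash: even-index sum = 788 mod 256 = 20; odd-index sum = 186 mod 256 = 186 → 14 ba.
Outer input = (K'⊕opad) ∥ inner = 40 6d a2 7a cf 5c ∥ 14 ba.
Outer hash (tag): even-index sum = 453 mod 256 = 197; odd-index sum = 509 mod 256 = 253 → c5 fd.

c5fd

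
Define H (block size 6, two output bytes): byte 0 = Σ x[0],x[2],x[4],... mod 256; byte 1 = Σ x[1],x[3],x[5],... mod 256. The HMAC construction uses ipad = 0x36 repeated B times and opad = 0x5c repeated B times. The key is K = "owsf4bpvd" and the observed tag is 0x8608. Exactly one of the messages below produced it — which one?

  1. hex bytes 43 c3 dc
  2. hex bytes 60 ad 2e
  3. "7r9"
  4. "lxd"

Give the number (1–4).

Key "owsf4bpvd" = 6f 77 73 66 34 62 70 76 64 is 9 bytes > B = 6, so hash it first: H(key) = ea b5, then zero-pad to 6 bytes: K' = ea b5 00 00 00 00.
K' ⊕ ipad = dc 83 36 36 36 36; K' ⊕ opad = b6 e9 5c 5c 5c 5c.
m1: inner = H(dc 83 36 36 36 36 43 c3 dc) = 67 b2; tag = H(b6 e9 5c 5c 5c 5c 67 b2) = d553
m2: inner = H(dc 83 36 36 36 36 60 ad 2e) = d6 9c; tag = H(b6 e9 5c 5c 5c 5c d6 9c) = 443d
m3: inner = H(dc 83 36 36 36 36 37 72 39) = b8 61; tag = H(b6 e9 5c 5c 5c 5c b8 61) = 2602
m4: inner = H(dc 83 36 36 36 36 6c 78 64) = 18 67; tag = H(b6 e9 5c 5c 5c 5c 18 67) = 8608 ← matches

4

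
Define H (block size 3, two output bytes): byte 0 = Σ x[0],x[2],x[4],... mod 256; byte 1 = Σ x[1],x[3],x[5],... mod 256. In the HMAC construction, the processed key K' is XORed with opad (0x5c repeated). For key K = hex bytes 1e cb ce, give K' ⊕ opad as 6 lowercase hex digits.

429792

Key hex bytes 1e cb ce is exactly B = 3 bytes: K' = 1e cb ce.
XOR each byte with 0x5c: 1e⊕5c=42, cb⊕5c=97, ce⊕5c=92.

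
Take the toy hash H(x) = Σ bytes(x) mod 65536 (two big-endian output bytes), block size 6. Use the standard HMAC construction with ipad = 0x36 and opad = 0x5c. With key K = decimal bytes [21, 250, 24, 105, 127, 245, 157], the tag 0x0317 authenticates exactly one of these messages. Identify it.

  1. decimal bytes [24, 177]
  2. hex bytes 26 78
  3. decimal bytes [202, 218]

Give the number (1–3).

Key decimal bytes [21, 250, 24, 105, 127, 245, 157] = 15 fa 18 69 7f f5 9d is 7 bytes > B = 6, so hash it first: H(key) = 03 a1, then zero-pad to 6 bytes: K' = 03 a1 00 00 00 00.
K' ⊕ ipad = 35 97 36 36 36 36; K' ⊕ opad = 5f fd 5c 5c 5c 5c.
m1: inner = H(35 97 36 36 36 36 18 b1) = 02 6d; tag = H(5f fd 5c 5c 5c 5c 02 6d) = 033b
m2: inner = H(35 97 36 36 36 36 26 78) = 02 42; tag = H(5f fd 5c 5c 5c 5c 02 42) = 0310
m3: inner = H(35 97 36 36 36 36 ca da) = 03 48; tag = H(5f fd 5c 5c 5c 5c 03 48) = 0317 ← matches

3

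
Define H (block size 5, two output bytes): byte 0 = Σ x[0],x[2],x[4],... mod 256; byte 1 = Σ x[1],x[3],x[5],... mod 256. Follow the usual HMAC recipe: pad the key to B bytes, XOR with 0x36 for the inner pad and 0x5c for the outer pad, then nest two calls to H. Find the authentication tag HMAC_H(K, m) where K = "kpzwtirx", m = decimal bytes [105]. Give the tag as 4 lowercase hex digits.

ec59

Key "kpzwtirx" = 6b 70 7a 77 74 69 72 78 is 8 bytes > B = 5, so hash it first: H(key) = cb c8, then zero-pad to 5 bytes: K' = cb c8 00 00 00.
K' ⊕ ipad = fd fe 36 36 36.  K' ⊕ opad = 97 94 5c 5c 5c.
Inner input = (K'⊕ipad) ∥ m = fd fe 36 36 36 ∥ 69.
Inner hash: even-index sum = 361 mod 256 = 105; odd-index sum = 413 mod 256 = 157 → 69 9d.
Outer input = (K'⊕opad) ∥ inner = 97 94 5c 5c 5c ∥ 69 9d.
Outer hash (tag): even-index sum = 492 mod 256 = 236; odd-index sum = 345 mod 256 = 89 → ec 59.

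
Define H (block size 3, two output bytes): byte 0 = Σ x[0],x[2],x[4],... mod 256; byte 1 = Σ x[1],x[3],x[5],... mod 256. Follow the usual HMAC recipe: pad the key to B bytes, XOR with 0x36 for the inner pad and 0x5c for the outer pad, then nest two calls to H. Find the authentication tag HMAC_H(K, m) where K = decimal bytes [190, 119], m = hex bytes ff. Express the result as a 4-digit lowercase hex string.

7ee9

Key decimal bytes [190, 119] = be 77 is 2 bytes ≤ B = 3; zero-pad to 3 bytes: K' = be 77 00.
K' ⊕ ipad = 88 41 36.  K' ⊕ opad = e2 2b 5c.
Inner input = (K'⊕ipad) ∥ m = 88 41 36 ∥ ff.
Inner hash: even-index sum = 190 mod 256 = 190; odd-index sum = 320 mod 256 = 64 → be 40.
Outer input = (K'⊕opad) ∥ inner = e2 2b 5c ∥ be 40.
Outer hash (tag): even-index sum = 382 mod 256 = 126; odd-index sum = 233 mod 256 = 233 → 7e e9.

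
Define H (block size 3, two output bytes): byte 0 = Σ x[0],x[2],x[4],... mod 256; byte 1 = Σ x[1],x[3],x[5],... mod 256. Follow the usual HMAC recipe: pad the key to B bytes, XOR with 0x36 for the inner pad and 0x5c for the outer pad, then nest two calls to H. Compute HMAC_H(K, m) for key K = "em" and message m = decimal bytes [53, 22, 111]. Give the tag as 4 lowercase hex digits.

Key "em" = 65 6d is 2 bytes ≤ B = 3; zero-pad to 3 bytes: K' = 65 6d 00.
K' ⊕ ipad = 53 5b 36.  K' ⊕ opad = 39 31 5c.
Inner input = (K'⊕ipad) ∥ m = 53 5b 36 ∥ 35 16 6f.
Inner hash: even-index sum = 159 mod 256 = 159; odd-index sum = 255 mod 256 = 255 → 9f ff.
Outer input = (K'⊕opad) ∥ inner = 39 31 5c ∥ 9f ff.
Outer hash (tag): even-index sum = 404 mod 256 = 148; odd-index sum = 208 mod 256 = 208 → 94 d0.

94d0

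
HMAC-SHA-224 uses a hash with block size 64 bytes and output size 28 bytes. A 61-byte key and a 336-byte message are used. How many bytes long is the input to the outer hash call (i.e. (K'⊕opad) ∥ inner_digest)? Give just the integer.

Key is 61 ≤ 64 bytes, zero-padded: |K'| = 64.
Outer input = (K'⊕opad) ∥ H(inner) → 64 + 28 = 92 bytes.

92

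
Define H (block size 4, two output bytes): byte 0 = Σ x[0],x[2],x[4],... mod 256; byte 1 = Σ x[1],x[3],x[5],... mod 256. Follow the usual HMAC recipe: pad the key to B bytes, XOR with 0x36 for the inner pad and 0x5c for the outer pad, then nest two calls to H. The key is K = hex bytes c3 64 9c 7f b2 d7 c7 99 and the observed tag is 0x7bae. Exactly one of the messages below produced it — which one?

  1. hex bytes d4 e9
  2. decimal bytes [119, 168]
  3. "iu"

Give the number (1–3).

Key hex bytes c3 64 9c 7f b2 d7 c7 99 is 8 bytes > B = 4, so hash it first: H(key) = d8 53, then zero-pad to 4 bytes: K' = d8 53 00 00.
K' ⊕ ipad = ee 65 36 36; K' ⊕ opad = 84 0f 5c 5c.
m1: inner = H(ee 65 36 36 d4 e9) = f8 84; tag = H(84 0f 5c 5c f8 84) = d8ef
m2: inner = H(ee 65 36 36 77 a8) = 9b 43; tag = H(84 0f 5c 5c 9b 43) = 7bae ← matches
m3: inner = H(ee 65 36 36 69 75) = 8d 10; tag = H(84 0f 5c 5c 8d 10) = 6d7b

2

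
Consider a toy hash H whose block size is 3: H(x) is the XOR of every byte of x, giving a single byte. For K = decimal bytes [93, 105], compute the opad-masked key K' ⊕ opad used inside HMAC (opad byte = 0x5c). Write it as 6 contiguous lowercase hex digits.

01355c

Key decimal bytes [93, 105] = 5d 69 is 2 bytes ≤ B = 3; zero-pad to 3 bytes: K' = 5d 69 00.
XOR each byte with 0x5c: 5d⊕5c=01, 69⊕5c=35, 00⊕5c=5c.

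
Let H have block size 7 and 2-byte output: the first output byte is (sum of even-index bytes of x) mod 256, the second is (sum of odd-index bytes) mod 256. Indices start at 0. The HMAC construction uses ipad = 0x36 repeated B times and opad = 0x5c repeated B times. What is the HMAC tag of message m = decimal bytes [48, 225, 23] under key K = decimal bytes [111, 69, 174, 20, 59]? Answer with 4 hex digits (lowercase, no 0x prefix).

fad2

Key decimal bytes [111, 69, 174, 20, 59] = 6f 45 ae 14 3b is 5 bytes ≤ B = 7; zero-pad to 7 bytes: K' = 6f 45 ae 14 3b 00 00.
K' ⊕ ipad = 59 73 98 22 0d 36 36.  K' ⊕ opad = 33 19 f2 48 67 5c 5c.
Inner input = (K'⊕ipad) ∥ m = 59 73 98 22 0d 36 36 ∥ 30 e1 17.
Inner hash: even-index sum = 533 mod 256 = 21; odd-index sum = 274 mod 256 = 18 → 15 12.
Outer input = (K'⊕opad) ∥ inner = 33 19 f2 48 67 5c 5c ∥ 15 12.
Outer hash (tag): even-index sum = 506 mod 256 = 250; odd-index sum = 210 mod 256 = 210 → fa d2.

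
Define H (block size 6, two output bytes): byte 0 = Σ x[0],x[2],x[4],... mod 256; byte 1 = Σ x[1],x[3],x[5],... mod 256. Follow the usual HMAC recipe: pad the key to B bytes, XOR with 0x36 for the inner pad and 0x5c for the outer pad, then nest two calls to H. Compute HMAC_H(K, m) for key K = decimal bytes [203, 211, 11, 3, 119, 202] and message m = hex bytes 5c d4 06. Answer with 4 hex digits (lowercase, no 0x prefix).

f66e

Key decimal bytes [203, 211, 11, 3, 119, 202] = cb d3 0b 03 77 ca is exactly B = 6 bytes: K' = cb d3 0b 03 77 ca.
K' ⊕ ipad = fd e5 3d 35 41 fc.  K' ⊕ opad = 97 8f 57 5f 2b 96.
Inner input = (K'⊕ipad) ∥ m = fd e5 3d 35 41 fc ∥ 5c d4 06.
Inner hash: even-index sum = 477 mod 256 = 221; odd-index sum = 746 mod 256 = 234 → dd ea.
Outer input = (K'⊕opad) ∥ inner = 97 8f 57 5f 2b 96 ∥ dd ea.
Outer hash (tag): even-index sum = 502 mod 256 = 246; odd-index sum = 622 mod 256 = 110 → f6 6e.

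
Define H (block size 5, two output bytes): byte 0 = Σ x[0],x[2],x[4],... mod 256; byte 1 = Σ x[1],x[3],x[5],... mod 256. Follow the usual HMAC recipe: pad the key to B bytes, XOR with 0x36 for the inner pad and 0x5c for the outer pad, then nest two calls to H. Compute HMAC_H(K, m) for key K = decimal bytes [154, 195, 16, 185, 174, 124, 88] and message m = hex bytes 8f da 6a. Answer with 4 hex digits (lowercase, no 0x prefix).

Key decimal bytes [154, 195, 16, 185, 174, 124, 88] = 9a c3 10 b9 ae 7c 58 is 7 bytes > B = 5, so hash it first: H(key) = b0 f8, then zero-pad to 5 bytes: K' = b0 f8 00 00 00.
K' ⊕ ipad = 86 ce 36 36 36.  K' ⊕ opad = ec a4 5c 5c 5c.
Inner input = (K'⊕ipad) ∥ m = 86 ce 36 36 36 ∥ 8f da 6a.
Inner hash: even-index sum = 460 mod 256 = 204; odd-index sum = 509 mod 256 = 253 → cc fd.
Outer input = (K'⊕opad) ∥ inner = ec a4 5c 5c 5c ∥ cc fd.
Outer hash (tag): even-index sum = 673 mod 256 = 161; odd-index sum = 460 mod 256 = 204 → a1 cc.

a1cc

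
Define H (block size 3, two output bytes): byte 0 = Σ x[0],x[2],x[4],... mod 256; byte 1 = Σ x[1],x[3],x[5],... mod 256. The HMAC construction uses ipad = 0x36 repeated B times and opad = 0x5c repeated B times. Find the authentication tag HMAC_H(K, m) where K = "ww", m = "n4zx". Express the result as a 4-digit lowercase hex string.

Key "ww" = 77 77 is 2 bytes ≤ B = 3; zero-pad to 3 bytes: K' = 77 77 00.
K' ⊕ ipad = 41 41 36.  K' ⊕ opad = 2b 2b 5c.
Inner input = (K'⊕ipad) ∥ m = 41 41 36 ∥ 6e 34 7a 78.
Inner hash: even-index sum = 291 mod 256 = 35; odd-index sum = 297 mod 256 = 41 → 23 29.
Outer input = (K'⊕opad) ∥ inner = 2b 2b 5c ∥ 23 29.
Outer hash (tag): even-index sum = 176 mod 256 = 176; odd-index sum = 78 mod 256 = 78 → b0 4e.

b04e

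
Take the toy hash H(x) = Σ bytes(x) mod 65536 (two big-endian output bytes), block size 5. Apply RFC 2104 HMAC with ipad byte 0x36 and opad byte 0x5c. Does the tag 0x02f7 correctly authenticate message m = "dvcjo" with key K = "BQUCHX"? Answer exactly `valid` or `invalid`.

valid

Key "BQUCHX" = 42 51 55 43 48 58 is 6 bytes > B = 5, so hash it first: H(key) = 01 cb, then zero-pad to 5 bytes: K' = 01 cb 00 00 00.
K' ⊕ ipad = 37 fd 36 36 36; K' ⊕ opad = 5d 97 5c 5c 5c.
Inner hash: sum = 55+253+54+54+54+100+118+99+106+111 = 1004 → 03 ec.
Outer hash (recomputed tag): sum = 93+151+92+92+92+3+236 = 759 → 02 f7.
Recomputed tag = 02f7; claimed = 02f7 → match.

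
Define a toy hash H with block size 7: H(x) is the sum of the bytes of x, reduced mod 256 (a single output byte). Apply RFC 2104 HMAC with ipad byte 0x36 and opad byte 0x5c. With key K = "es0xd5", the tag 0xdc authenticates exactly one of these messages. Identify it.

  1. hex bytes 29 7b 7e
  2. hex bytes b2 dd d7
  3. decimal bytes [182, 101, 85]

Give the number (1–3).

3

Key "es0xd5" = 65 73 30 78 64 35 is 6 bytes ≤ B = 7; zero-pad to 7 bytes: K' = 65 73 30 78 64 35 00.
K' ⊕ ipad = 53 45 06 4e 52 03 36; K' ⊕ opad = 39 2f 6c 24 38 69 5c.
m1: inner = H(53 45 06 4e 52 03 36 29 7b 7e) = 99; tag = H(39 2f 6c 24 38 69 5c 99) = 8e
m2: inner = H(53 45 06 4e 52 03 36 b2 dd d7) = dd; tag = H(39 2f 6c 24 38 69 5c dd) = d2
m3: inner = H(53 45 06 4e 52 03 36 b6 65 55) = e7; tag = H(39 2f 6c 24 38 69 5c e7) = dc ← matches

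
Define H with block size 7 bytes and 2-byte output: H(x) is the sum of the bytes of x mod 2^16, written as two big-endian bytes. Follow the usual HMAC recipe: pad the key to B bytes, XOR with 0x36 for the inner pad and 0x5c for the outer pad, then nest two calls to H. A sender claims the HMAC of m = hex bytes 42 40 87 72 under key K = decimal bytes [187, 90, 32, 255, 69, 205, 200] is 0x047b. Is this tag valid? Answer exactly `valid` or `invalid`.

Key decimal bytes [187, 90, 32, 255, 69, 205, 200] = bb 5a 20 ff 45 cd c8 is exactly B = 7 bytes: K' = bb 5a 20 ff 45 cd c8.
K' ⊕ ipad = 8d 6c 16 c9 73 fb fe; K' ⊕ opad = e7 06 7c a3 19 91 94.
Inner hash: sum = 141+108+22+201+115+251+254+66+64+135+114 = 1471 → 05 bf.
Outer hash (recomputed tag): sum = 231+6+124+163+25+145+148+5+191 = 1038 → 04 0e.
Recomputed tag = 040e; claimed = 047b → mismatch.

invalid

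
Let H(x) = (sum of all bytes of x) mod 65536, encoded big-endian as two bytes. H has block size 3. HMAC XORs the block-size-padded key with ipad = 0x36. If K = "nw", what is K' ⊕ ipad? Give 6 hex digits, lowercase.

584136

Key "nw" = 6e 77 is 2 bytes ≤ B = 3; zero-pad to 3 bytes: K' = 6e 77 00.
XOR each byte with 0x36: 6e⊕36=58, 77⊕36=41, 00⊕36=36.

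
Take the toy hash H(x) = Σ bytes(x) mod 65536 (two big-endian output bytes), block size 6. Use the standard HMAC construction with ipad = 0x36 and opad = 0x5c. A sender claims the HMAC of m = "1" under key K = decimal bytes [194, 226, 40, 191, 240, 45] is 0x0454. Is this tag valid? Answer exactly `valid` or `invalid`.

Key decimal bytes [194, 226, 40, 191, 240, 45] = c2 e2 28 bf f0 2d is exactly B = 6 bytes: K' = c2 e2 28 bf f0 2d.
K' ⊕ ipad = f4 d4 1e 89 c6 1b; K' ⊕ opad = 9e be 74 e3 ac 71.
Inner hash: sum = 244+212+30+137+198+27+49 = 897 → 03 81.
Outer hash (recomputed tag): sum = 158+190+116+227+172+113+3+129 = 1108 → 04 54.
Recomputed tag = 0454; claimed = 0454 → match.

valid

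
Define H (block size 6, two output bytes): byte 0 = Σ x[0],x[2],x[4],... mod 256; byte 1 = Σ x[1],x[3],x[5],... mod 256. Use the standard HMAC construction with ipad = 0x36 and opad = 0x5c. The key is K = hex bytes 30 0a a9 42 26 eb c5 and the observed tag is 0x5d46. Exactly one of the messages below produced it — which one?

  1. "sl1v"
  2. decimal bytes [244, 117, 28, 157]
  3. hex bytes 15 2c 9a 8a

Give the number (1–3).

3

Key hex bytes 30 0a a9 42 26 eb c5 is 7 bytes > B = 6, so hash it first: H(key) = c4 37, then zero-pad to 6 bytes: K' = c4 37 00 00 00 00.
K' ⊕ ipad = f2 01 36 36 36 36; K' ⊕ opad = 98 6b 5c 5c 5c 5c.
m1: inner = H(f2 01 36 36 36 36 73 6c 31 76) = 02 4f; tag = H(98 6b 5c 5c 5c 5c 02 4f) = 5272
m2: inner = H(f2 01 36 36 36 36 f4 75 1c 9d) = 6e 7f; tag = H(98 6b 5c 5c 5c 5c 6e 7f) = bea2
m3: inner = H(f2 01 36 36 36 36 15 2c 9a 8a) = 0d 23; tag = H(98 6b 5c 5c 5c 5c 0d 23) = 5d46 ← matches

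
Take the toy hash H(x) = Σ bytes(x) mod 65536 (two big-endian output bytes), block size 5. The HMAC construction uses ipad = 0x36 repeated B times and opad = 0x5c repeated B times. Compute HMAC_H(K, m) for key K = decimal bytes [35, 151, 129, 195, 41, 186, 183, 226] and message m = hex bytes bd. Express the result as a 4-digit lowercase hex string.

Key decimal bytes [35, 151, 129, 195, 41, 186, 183, 226] = 23 97 81 c3 29 ba b7 e2 is 8 bytes > B = 5, so hash it first: H(key) = 04 7a, then zero-pad to 5 bytes: K' = 04 7a 00 00 00.
K' ⊕ ipad = 32 4c 36 36 36.  K' ⊕ opad = 58 26 5c 5c 5c.
Inner input = (K'⊕ipad) ∥ m = 32 4c 36 36 36 ∥ bd.
Inner hash: sum = 50+76+54+54+54+189 = 477 → 01 dd.
Outer input = (K'⊕opad) ∥ inner = 58 26 5c 5c 5c ∥ 01 dd.
Outer hash (tag): sum = 88+38+92+92+92+1+221 = 624 → 02 70.

0270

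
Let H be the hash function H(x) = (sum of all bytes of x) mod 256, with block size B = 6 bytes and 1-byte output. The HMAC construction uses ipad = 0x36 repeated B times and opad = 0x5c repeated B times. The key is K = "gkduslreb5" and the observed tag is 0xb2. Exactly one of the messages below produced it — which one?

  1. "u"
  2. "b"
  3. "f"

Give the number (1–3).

Key "gkduslreb5" = 67 6b 64 75 73 6c 72 65 62 35 is 10 bytes > B = 6, so hash it first: H(key) = f8, then zero-pad to 6 bytes: K' = f8 00 00 00 00 00.
K' ⊕ ipad = ce 36 36 36 36 36; K' ⊕ opad = a4 5c 5c 5c 5c 5c.
m1: inner = H(ce 36 36 36 36 36 75) = 51; tag = H(a4 5c 5c 5c 5c 5c 51) = c1
m2: inner = H(ce 36 36 36 36 36 62) = 3e; tag = H(a4 5c 5c 5c 5c 5c 3e) = ae
m3: inner = H(ce 36 36 36 36 36 66) = 42; tag = H(a4 5c 5c 5c 5c 5c 42) = b2 ← matches

3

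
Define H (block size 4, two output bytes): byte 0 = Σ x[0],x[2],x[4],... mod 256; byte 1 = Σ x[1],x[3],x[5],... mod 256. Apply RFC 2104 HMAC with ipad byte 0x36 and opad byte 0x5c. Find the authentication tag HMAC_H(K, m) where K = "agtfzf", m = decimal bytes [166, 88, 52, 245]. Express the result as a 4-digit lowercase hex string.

Key "agtfzf" = 61 67 74 66 7a 66 is 6 bytes > B = 4, so hash it first: H(key) = 4f 33, then zero-pad to 4 bytes: K' = 4f 33 00 00.
K' ⊕ ipad = 79 05 36 36.  K' ⊕ opad = 13 6f 5c 5c.
Inner input = (K'⊕ipad) ∥ m = 79 05 36 36 ∥ a6 58 34 f5.
Inner hash: even-index sum = 393 mod 256 = 137; odd-index sum = 392 mod 256 = 136 → 89 88.
Outer input = (K'⊕opad) ∥ inner = 13 6f 5c 5c ∥ 89 88.
Outer hash (tag): even-index sum = 248 mod 256 = 248; odd-index sum = 339 mod 256 = 83 → f8 53.

f853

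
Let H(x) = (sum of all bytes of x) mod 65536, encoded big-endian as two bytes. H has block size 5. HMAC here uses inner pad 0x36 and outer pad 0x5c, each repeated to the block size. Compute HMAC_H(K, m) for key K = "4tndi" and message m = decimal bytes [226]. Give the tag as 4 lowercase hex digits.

Key "4tndi" = 34 74 6e 64 69 is exactly B = 5 bytes: K' = 34 74 6e 64 69.
K' ⊕ ipad = 02 42 58 52 5f.  K' ⊕ opad = 68 28 32 38 35.
Inner input = (K'⊕ipad) ∥ m = 02 42 58 52 5f ∥ e2.
Inner hash: sum = 2+66+88+82+95+226 = 559 → 02 2f.
Outer input = (K'⊕opad) ∥ inner = 68 28 32 38 35 ∥ 02 2f.
Outer hash (tag): sum = 104+40+50+56+53+2+47 = 352 → 01 60.

0160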